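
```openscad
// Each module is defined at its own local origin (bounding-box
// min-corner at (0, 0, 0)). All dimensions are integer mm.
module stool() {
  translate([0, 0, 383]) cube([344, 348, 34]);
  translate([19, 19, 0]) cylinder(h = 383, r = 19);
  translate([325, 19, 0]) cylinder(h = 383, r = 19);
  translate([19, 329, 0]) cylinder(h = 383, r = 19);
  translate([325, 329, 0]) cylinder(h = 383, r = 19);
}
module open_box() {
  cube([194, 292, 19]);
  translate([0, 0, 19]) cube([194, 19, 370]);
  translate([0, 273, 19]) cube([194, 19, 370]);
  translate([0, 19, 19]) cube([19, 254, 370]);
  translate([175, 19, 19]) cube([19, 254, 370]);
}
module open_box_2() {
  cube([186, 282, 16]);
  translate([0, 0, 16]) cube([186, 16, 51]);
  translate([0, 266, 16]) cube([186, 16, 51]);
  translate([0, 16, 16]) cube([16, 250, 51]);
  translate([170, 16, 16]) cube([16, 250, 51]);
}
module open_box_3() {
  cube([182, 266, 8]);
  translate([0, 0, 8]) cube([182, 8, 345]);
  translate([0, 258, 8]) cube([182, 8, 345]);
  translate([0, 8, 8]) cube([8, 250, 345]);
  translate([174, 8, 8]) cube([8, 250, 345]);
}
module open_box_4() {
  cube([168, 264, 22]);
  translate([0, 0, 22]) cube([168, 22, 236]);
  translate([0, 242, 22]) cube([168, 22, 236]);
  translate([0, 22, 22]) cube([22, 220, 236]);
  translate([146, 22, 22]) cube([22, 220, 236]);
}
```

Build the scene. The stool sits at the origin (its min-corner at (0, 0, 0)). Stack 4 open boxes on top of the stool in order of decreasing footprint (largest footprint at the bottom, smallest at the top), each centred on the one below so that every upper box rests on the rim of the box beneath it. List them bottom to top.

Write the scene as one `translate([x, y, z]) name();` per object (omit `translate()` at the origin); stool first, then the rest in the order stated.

stool();
translate([75, 28, 417]) open_box();
translate([79, 33, 806]) open_box_2();
translate([81, 41, 873]) open_box_3();
translate([88, 42, 1226]) open_box_4();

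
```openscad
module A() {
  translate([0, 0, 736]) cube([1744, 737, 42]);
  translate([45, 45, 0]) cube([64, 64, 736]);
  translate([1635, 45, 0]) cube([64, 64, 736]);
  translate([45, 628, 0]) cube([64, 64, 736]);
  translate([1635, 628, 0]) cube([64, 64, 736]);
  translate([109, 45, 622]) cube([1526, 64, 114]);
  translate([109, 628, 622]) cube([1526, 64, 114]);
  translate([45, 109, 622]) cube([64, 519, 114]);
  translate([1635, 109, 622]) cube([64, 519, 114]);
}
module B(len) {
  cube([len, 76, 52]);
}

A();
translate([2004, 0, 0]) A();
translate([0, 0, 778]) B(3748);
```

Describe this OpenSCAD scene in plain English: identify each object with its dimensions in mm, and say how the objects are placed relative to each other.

A is a table: top 1744 mm (x) × 737 mm (y), 42 mm thick, upper face at z = 778 mm, on four 64×64 mm square legs, each inset 45 mm from the nearest pair of top edges, running from z = 0 to the bottom of the top. Four apron rails, 64 mm thick and 114 mm tall, run between adjacent legs with their top edges flush with the underside of the top and their outer faces flush with the legs' outer faces.

B is a rectangular beam 3748 mm long (x), 76 mm deep (y), 52 mm thick (z).

The beam spans the tops of two tables placed 260 mm apart, resting at z = 778 mm.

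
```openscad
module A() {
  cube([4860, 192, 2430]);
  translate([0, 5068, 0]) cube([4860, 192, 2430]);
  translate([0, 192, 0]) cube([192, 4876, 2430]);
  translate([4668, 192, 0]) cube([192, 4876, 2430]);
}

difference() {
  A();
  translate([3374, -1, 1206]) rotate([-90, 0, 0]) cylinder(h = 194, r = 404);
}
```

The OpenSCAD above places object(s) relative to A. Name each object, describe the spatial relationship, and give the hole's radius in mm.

A is a house frame. The house frame has a circular hole through its front wall. The hole's radius is 404 mm.

The subtracted cylinder has r = 404 mm.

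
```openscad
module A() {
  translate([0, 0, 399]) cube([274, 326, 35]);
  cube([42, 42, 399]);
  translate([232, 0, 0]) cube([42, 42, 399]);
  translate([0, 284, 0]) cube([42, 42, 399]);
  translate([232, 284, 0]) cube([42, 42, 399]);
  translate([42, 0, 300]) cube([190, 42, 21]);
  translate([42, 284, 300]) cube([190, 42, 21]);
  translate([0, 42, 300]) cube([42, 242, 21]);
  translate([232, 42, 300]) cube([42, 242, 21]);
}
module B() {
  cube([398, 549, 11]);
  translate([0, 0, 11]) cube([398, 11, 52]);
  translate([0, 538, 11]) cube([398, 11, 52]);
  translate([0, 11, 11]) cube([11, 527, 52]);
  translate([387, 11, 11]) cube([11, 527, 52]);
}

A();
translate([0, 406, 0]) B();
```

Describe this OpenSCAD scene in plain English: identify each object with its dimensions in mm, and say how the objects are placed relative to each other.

A is a four-legged stool. The seat is a 274×326×35 mm slab whose top surface is at z = 434 mm; four square legs, each 42×42 mm in cross-section, run from the floor (z = 0) to the underside of the seat, each flush with a corner of the seat. Four stretchers, 42 mm wide and 21 mm tall, connect adjacent legs with their undersides at z = 300 mm, each running between the inner faces of the legs it joins and aligned with the legs' outer faces on the other axis.

B is an open-topped rectangular box: outside dimensions 398×549×63 mm, with a uniform wall and base thickness of 11 mm. The base is a full 398×549 slab on the floor; four walls sit on top of the base. The front and back walls (the −y and +y sides) span the full width; the two side walls fit between them.

The open box is on the floor beside the stool on its +y side.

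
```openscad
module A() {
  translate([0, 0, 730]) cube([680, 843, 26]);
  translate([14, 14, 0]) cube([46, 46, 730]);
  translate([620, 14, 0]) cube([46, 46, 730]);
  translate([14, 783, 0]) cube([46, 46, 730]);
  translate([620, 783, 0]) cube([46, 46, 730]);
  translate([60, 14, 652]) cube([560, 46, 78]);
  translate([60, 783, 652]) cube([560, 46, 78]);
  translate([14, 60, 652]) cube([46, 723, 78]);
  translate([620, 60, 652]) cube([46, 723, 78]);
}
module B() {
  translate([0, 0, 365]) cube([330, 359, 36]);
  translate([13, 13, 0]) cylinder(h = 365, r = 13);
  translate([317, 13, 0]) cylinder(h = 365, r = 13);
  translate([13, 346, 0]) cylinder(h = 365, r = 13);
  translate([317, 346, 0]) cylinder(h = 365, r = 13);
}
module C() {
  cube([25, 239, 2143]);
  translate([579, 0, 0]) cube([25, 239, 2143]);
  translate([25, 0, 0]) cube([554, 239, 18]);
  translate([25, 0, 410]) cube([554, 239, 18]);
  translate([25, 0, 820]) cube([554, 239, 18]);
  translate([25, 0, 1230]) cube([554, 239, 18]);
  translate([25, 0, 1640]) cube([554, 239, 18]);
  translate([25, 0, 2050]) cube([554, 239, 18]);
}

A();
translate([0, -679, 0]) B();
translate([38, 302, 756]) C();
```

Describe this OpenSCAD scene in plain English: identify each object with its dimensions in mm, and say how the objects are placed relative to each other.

A is a table with a 680×843 mm rectangular top, 26 mm thick, top surface at z = 756 mm, supported by four 46×46 mm square legs, each inset 14 mm from the nearest pair of top edges, running from the floor. Four apron rails, 46 mm thick and 78 mm tall, run between adjacent legs with their top edges flush with the underside of the top and their outer faces flush with the legs' outer faces.

B is a four-legged stool. The seat is 330×359 mm, 36 mm thick, top at z = 401 mm. It stands on four round legs, each 26 mm in diameter, from z = 0 to the seat underside, each leg's axis is inset half a diameter from the nearest pair of seat edges (so the leg's bounding box is flush with the corner).

C is a bookshelf 604 mm wide overall, 239 mm deep and 2143 mm tall. The two sides are 25 mm thick vertical panels. 6 horizontal shelves of 18 mm thickness span between the inner faces of the sides; the lowest shelf sits on the floor and shelves are stacked with a clear vertical gap of 392 mm between each pair.

The stool is on the floor beside the table on its −y side. The bookshelf is on top of the table, centred.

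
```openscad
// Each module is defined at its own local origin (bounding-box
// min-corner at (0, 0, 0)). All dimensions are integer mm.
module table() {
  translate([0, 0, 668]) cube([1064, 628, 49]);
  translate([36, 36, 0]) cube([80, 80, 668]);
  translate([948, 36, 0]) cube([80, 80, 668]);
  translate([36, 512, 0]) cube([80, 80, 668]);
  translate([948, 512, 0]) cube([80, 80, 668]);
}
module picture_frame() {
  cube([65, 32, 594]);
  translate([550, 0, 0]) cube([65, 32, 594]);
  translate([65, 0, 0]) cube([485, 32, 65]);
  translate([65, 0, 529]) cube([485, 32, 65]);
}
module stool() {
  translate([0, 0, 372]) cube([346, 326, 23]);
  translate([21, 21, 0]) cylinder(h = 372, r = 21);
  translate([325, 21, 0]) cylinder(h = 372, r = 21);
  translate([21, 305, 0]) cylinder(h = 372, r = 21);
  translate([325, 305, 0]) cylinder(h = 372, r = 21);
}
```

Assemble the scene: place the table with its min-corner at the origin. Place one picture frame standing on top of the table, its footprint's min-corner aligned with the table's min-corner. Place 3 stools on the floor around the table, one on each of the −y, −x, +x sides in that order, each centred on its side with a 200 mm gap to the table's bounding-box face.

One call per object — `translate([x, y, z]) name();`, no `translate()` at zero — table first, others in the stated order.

table();
translate([0, 0, 717]) picture_frame();
translate([359, -526, 0]) stool();
translate([-546, 151, 0]) stool();
translate([1264, 151, 0]) stool();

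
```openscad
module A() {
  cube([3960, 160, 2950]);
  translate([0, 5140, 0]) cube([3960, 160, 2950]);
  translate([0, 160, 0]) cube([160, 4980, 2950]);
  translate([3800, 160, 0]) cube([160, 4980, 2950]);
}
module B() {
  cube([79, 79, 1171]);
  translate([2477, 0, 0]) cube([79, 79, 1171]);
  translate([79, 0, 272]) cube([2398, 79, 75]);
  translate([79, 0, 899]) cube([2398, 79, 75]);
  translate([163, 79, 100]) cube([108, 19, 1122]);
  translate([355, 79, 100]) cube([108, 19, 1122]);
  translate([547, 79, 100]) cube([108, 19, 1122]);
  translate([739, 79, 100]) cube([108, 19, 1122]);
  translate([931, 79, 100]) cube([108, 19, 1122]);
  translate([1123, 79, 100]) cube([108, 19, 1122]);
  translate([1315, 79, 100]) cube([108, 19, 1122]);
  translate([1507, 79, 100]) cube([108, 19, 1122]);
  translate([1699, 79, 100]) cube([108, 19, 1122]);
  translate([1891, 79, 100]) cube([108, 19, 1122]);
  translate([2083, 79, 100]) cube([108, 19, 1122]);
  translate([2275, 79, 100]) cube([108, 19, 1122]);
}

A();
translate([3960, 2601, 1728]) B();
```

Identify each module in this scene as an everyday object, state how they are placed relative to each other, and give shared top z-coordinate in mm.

Both tops at z = 2950 mm.

A is a house frame. B is a fence section. The fence section is beside the house frame with their tops flush at z = 2950. The shared top z-coordinate is 2950 mm.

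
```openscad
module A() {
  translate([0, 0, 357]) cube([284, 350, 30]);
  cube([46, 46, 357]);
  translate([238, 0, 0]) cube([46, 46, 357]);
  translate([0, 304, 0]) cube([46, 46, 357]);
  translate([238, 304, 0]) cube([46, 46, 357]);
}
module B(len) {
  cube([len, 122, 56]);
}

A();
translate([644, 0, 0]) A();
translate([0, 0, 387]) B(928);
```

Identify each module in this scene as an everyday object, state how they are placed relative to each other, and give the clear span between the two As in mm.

A is a stool. B is a beam. A beam spans the tops of two stools. The clear span between the two stools is 360 mm.

Second stool starts at x = 644; first ends at x = 284; clear span = 644 − 284 = 360 mm.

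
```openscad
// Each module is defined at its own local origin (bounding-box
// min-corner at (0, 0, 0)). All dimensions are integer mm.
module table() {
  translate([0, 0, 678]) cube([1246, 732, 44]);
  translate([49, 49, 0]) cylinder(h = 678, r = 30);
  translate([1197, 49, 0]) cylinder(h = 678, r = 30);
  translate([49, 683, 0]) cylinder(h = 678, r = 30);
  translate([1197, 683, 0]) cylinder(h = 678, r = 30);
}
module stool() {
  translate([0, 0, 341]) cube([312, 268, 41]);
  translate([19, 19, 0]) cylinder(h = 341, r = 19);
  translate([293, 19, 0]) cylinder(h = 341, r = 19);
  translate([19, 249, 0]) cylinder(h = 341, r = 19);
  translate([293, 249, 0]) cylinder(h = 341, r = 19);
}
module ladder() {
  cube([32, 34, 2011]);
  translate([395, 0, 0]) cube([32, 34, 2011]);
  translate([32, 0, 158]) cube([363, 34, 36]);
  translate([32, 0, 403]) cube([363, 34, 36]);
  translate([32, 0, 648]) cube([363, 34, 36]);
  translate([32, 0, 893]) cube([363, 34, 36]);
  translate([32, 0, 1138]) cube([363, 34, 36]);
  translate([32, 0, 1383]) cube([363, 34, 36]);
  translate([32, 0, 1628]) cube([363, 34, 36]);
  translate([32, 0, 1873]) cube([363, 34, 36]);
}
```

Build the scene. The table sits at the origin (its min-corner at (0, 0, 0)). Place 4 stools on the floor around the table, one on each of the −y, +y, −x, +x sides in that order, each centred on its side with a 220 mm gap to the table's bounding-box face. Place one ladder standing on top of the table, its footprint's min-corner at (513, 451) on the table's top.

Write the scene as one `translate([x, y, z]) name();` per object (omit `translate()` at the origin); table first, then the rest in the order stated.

table();
translate([467, -488, 0]) stool();
translate([467, 952, 0]) stool();
translate([-532, 232, 0]) stool();
translate([1466, 232, 0]) stool();
translate([513, 451, 722]) ladder();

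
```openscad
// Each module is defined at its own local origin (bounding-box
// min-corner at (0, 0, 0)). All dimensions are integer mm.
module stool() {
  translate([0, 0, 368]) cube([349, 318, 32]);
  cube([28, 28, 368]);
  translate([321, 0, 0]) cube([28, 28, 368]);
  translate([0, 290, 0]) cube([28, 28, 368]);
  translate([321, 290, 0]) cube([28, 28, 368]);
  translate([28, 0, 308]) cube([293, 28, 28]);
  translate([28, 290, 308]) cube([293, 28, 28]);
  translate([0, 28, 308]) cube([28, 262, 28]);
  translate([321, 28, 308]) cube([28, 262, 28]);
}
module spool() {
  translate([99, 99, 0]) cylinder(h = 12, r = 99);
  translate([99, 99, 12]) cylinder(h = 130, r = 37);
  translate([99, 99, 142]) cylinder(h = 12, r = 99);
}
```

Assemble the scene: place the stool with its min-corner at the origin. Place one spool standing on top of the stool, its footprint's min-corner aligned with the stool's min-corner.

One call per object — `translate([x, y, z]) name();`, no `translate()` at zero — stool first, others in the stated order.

stool();
translate([0, 0, 400]) spool();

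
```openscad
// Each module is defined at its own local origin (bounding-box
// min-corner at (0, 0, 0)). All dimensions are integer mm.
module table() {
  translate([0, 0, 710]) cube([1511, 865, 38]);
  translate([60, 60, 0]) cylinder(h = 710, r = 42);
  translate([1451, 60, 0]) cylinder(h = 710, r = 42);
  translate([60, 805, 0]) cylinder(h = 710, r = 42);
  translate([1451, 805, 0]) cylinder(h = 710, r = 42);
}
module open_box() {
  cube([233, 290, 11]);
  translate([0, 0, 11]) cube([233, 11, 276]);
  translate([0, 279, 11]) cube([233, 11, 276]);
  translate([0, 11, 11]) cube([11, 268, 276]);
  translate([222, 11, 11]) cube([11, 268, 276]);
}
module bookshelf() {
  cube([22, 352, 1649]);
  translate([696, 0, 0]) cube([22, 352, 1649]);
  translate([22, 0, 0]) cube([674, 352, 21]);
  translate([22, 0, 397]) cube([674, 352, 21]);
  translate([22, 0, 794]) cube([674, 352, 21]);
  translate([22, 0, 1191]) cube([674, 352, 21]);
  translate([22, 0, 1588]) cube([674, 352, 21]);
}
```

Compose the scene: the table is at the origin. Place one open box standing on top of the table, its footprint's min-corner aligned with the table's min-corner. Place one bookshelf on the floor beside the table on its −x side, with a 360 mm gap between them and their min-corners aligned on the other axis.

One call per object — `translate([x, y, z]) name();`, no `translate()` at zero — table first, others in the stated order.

table();
translate([0, 0, 748]) open_box();
translate([-1078, 0, 0]) bookshelf();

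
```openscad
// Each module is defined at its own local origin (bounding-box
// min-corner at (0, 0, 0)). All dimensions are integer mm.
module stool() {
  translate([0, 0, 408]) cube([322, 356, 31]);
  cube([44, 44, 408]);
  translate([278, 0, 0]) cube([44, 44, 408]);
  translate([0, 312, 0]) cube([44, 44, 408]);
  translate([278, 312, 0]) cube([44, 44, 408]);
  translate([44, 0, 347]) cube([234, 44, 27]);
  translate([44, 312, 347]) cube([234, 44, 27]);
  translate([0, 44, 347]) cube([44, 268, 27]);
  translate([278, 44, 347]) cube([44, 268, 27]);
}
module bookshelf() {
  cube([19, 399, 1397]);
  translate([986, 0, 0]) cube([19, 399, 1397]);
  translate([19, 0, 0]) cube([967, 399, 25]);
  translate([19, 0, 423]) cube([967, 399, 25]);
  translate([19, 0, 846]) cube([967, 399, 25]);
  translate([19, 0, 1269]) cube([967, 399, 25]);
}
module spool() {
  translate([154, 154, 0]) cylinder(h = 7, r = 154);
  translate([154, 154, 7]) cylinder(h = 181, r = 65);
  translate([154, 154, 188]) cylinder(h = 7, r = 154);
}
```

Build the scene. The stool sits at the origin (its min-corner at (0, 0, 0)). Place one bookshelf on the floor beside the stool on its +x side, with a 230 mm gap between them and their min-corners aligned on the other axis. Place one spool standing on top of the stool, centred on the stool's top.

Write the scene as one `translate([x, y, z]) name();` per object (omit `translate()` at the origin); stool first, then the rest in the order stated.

stool();
translate([552, 0, 0]) bookshelf();
translate([7, 24, 439]) spool();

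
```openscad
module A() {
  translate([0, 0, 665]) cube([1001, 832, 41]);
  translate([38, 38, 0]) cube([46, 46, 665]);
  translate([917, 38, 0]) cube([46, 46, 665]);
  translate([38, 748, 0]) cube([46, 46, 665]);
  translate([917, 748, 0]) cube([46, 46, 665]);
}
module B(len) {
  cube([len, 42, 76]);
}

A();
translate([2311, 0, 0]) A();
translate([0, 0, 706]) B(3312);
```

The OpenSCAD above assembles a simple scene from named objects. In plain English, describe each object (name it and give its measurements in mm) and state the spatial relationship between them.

A is a rectangular dining table. The top is 1001×832×41 mm with its upper surface at z = 706 mm. It stands on four 46×46 mm square legs, each inset 38 mm from the nearest pair of top edges, running from the floor to the underside of the top.

B is a rectangular beam 3312 mm long (x), 42 mm deep (y), 76 mm thick (z).

The beam spans the tops of two tables placed 1310 mm apart, resting at z = 706 mm.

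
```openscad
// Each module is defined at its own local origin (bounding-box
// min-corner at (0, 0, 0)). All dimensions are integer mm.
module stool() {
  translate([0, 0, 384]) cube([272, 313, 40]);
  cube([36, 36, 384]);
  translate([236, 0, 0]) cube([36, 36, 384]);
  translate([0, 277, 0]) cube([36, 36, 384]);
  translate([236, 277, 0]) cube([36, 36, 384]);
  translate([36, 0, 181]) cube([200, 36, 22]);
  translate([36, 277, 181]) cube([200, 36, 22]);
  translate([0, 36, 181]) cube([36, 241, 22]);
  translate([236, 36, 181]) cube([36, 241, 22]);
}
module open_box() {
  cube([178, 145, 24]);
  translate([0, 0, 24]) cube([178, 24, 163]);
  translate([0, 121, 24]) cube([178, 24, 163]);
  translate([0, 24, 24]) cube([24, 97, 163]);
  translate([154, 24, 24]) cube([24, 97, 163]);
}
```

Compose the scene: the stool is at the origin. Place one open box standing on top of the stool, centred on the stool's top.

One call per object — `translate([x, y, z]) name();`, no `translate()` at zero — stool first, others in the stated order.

stool();
translate([47, 84, 424]) open_box();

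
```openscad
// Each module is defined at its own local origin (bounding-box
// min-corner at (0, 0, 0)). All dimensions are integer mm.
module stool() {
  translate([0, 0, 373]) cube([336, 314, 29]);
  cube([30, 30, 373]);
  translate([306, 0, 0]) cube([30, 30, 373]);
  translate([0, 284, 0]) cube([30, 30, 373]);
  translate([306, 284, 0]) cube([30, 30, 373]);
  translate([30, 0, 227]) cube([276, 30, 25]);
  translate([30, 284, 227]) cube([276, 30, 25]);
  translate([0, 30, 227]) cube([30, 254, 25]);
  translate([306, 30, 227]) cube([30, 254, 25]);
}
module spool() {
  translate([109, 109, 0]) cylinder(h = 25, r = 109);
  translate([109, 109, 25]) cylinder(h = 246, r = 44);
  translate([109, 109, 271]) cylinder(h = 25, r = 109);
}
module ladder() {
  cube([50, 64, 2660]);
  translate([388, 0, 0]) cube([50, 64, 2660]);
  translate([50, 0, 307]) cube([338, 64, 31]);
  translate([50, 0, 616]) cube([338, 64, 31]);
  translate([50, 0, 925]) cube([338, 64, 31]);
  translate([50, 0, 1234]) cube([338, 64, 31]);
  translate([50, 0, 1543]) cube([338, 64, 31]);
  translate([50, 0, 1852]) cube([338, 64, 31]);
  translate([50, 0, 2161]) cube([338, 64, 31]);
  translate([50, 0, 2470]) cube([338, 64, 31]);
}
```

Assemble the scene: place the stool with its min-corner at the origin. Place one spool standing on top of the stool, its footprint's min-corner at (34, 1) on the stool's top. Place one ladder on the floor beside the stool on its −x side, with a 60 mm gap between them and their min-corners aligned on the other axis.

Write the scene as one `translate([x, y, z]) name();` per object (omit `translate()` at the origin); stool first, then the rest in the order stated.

stool();
translate([34, 1, 402]) spool();
translate([-498, 0, 0]) ladder();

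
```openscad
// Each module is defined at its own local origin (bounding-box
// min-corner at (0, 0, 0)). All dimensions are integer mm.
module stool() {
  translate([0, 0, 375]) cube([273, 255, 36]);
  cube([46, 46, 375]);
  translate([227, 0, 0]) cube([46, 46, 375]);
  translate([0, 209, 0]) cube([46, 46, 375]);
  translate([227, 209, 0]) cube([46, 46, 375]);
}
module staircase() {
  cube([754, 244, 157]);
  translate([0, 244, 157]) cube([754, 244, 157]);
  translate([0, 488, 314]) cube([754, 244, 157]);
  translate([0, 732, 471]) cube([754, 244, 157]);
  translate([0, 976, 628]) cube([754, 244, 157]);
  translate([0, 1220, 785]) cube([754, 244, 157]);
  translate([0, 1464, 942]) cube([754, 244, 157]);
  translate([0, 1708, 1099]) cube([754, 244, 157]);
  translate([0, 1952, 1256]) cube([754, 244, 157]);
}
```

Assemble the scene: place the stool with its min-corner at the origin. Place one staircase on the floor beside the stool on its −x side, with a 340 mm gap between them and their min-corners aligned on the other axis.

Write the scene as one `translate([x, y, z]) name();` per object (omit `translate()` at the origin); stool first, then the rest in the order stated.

stool();
translate([-1094, 0, 0]) staircase();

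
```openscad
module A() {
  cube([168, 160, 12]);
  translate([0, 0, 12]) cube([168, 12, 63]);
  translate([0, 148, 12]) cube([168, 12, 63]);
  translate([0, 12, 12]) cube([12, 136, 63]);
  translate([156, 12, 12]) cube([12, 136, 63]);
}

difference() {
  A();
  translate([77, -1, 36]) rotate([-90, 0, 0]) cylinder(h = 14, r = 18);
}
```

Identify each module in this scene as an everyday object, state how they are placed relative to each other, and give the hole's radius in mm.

A is an open box. The open box has a circular hole through its front wall. The hole's radius is 18 mm.

The subtracted cylinder has r = 18 mm.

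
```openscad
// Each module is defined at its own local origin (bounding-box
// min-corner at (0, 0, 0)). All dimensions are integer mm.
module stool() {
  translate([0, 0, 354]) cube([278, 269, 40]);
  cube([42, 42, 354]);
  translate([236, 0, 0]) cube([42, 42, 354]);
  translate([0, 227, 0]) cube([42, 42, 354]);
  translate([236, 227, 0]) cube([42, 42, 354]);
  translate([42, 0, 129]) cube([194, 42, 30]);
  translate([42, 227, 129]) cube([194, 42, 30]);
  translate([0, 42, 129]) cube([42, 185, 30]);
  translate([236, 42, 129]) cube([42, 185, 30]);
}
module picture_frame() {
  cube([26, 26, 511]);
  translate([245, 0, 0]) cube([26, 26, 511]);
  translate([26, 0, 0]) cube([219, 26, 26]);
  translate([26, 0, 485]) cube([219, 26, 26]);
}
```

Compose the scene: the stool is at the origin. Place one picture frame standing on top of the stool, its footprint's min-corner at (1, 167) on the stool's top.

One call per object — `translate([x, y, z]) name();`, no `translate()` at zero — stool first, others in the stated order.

stool();
translate([1, 167, 394]) picture_frame();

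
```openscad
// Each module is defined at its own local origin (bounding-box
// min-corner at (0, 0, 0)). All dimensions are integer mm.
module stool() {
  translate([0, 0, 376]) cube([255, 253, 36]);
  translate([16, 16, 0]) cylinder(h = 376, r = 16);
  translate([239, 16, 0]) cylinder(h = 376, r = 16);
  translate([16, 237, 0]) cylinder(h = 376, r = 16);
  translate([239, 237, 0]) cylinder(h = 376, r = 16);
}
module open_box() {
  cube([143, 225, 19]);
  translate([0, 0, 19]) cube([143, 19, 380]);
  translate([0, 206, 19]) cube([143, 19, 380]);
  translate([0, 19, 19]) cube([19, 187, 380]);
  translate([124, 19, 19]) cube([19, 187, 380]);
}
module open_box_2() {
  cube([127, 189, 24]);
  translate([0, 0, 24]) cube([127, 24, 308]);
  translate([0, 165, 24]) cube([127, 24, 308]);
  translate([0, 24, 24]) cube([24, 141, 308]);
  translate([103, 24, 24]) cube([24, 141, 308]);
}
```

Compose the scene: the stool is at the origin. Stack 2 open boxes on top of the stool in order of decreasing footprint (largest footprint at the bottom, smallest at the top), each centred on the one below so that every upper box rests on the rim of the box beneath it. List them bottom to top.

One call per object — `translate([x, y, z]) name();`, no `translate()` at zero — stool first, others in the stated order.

stool();
translate([56, 14, 412]) open_box();
translate([64, 32, 811]) open_box_2();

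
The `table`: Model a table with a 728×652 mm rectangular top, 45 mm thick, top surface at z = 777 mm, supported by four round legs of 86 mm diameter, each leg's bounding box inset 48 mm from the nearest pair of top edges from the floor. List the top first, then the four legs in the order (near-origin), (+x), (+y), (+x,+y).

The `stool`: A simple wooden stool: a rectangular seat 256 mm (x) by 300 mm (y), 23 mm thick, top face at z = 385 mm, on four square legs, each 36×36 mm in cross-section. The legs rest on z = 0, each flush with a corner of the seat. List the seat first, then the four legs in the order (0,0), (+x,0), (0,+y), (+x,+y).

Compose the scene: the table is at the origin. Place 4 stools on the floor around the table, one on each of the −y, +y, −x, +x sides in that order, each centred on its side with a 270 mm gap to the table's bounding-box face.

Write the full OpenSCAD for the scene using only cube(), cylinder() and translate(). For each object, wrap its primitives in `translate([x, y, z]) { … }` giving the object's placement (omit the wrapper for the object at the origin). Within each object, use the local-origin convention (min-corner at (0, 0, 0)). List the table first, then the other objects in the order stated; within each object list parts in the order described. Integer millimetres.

translate([0, 0, 732]) cube([728, 652, 45]);
translate([91, 91, 0]) cylinder(h = 732, r = 43);
translate([637, 91, 0]) cylinder(h = 732, r = 43);
translate([91, 561, 0]) cylinder(h = 732, r = 43);
translate([637, 561, 0]) cylinder(h = 732, r = 43);
translate([236, -570, 0]) {
  translate([0, 0, 362]) cube([256, 300, 23]);
  cube([36, 36, 362]);
  translate([220, 0, 0]) cube([36, 36, 362]);
  translate([0, 264, 0]) cube([36, 36, 362]);
  translate([220, 264, 0]) cube([36, 36, 362]);
}
translate([236, 922, 0]) {
  translate([0, 0, 362]) cube([256, 300, 23]);
  cube([36, 36, 362]);
  translate([220, 0, 0]) cube([36, 36, 362]);
  translate([0, 264, 0]) cube([36, 36, 362]);
  translate([220, 264, 0]) cube([36, 36, 362]);
}
translate([-526, 176, 0]) {
  translate([0, 0, 362]) cube([256, 300, 23]);
  cube([36, 36, 362]);
  translate([220, 0, 0]) cube([36, 36, 362]);
  translate([0, 264, 0]) cube([36, 36, 362]);
  translate([220, 264, 0]) cube([36, 36, 362]);
}
translate([998, 176, 0]) {
  translate([0, 0, 362]) cube([256, 300, 23]);
  cube([36, 36, 362]);
  translate([220, 0, 0]) cube([36, 36, 362]);
  translate([0, 264, 0]) cube([36, 36, 362]);
  translate([220, 264, 0]) cube([36, 36, 362]);
}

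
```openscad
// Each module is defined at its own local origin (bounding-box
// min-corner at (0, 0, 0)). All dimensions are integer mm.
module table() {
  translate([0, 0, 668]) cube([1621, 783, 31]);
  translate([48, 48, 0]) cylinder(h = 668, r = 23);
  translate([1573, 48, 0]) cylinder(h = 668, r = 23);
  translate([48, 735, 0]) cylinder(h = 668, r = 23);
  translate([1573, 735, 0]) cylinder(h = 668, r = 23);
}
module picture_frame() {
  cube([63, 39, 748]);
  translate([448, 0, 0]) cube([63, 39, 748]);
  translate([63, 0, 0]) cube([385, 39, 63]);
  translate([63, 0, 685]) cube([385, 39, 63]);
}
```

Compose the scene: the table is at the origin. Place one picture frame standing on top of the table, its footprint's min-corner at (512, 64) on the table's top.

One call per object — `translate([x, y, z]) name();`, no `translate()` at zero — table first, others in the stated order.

table();
translate([512, 64, 699]) picture_frame();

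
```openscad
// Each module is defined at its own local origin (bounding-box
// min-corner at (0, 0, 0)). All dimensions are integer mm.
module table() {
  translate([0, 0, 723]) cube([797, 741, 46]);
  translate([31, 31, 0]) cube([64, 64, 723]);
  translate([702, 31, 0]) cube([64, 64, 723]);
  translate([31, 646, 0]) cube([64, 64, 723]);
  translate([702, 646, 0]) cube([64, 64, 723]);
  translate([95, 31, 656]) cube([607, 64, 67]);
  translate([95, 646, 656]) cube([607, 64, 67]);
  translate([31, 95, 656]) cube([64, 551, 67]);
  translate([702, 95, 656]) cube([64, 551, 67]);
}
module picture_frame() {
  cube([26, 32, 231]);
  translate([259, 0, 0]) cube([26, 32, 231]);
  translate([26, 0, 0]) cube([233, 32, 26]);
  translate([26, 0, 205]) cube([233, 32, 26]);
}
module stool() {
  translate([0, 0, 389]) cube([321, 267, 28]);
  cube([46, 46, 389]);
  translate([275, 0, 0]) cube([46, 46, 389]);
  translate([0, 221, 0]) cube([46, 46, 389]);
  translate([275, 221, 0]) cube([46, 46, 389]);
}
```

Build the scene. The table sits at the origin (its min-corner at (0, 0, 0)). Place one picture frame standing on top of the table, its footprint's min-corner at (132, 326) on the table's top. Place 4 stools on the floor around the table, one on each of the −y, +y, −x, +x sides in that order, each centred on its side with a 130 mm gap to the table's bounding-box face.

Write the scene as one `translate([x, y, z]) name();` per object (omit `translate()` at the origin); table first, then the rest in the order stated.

table();
translate([132, 326, 769]) picture_frame();
translate([238, -397, 0]) stool();
translate([238, 871, 0]) stool();
translate([-451, 237, 0]) stool();
translate([927, 237, 0]) stool();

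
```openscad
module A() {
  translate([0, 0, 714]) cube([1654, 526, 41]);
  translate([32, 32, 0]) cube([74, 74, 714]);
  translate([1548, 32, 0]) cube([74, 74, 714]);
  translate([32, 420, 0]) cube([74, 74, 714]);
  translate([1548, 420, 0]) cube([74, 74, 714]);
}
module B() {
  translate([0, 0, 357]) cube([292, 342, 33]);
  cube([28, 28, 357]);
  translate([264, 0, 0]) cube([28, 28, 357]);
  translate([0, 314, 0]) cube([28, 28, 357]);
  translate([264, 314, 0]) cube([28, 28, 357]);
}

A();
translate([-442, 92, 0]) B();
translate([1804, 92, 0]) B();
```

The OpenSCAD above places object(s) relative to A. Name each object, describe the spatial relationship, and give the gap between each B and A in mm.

Each stool's nearest face is 150 mm from the table's bounding box.

A is a table. B is a stool. Two stools sit around the table at the −x, +x sides. The gap between each stool and the table is 150 mm.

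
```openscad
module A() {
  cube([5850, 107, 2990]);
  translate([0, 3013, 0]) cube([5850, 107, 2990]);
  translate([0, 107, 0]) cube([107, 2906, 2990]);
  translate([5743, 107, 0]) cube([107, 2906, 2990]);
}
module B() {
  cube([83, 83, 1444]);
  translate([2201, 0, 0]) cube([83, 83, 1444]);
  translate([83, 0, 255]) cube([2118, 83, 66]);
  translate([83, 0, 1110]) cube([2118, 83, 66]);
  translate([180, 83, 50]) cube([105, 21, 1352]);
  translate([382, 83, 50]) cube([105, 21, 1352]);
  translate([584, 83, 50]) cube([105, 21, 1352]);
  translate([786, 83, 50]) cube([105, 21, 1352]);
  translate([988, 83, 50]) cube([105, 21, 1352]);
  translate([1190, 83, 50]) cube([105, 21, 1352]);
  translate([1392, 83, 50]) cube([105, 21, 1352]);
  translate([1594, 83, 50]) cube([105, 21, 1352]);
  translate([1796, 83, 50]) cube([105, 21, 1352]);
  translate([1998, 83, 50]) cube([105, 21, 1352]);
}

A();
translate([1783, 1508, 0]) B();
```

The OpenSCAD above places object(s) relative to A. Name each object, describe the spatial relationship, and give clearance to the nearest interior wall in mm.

Clearances: x = 1676, y = 1401; minimum 1401 mm.

A is a house frame. B is a fence section. The fence section sits inside the house frame, centred. The clearance to the nearest interior wall is 1401 mm.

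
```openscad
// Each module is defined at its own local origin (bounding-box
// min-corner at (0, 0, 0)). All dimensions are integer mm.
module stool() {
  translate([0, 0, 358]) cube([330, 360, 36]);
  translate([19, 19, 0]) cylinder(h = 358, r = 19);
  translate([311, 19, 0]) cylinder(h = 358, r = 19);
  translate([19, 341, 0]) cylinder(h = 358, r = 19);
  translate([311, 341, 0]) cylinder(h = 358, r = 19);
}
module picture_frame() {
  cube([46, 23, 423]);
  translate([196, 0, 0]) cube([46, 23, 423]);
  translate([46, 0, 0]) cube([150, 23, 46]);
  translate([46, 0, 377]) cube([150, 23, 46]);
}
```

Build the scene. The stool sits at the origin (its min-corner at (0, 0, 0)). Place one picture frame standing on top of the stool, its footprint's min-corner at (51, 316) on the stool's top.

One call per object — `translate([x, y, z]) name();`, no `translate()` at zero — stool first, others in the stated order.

stool();
translate([51, 316, 394]) picture_frame();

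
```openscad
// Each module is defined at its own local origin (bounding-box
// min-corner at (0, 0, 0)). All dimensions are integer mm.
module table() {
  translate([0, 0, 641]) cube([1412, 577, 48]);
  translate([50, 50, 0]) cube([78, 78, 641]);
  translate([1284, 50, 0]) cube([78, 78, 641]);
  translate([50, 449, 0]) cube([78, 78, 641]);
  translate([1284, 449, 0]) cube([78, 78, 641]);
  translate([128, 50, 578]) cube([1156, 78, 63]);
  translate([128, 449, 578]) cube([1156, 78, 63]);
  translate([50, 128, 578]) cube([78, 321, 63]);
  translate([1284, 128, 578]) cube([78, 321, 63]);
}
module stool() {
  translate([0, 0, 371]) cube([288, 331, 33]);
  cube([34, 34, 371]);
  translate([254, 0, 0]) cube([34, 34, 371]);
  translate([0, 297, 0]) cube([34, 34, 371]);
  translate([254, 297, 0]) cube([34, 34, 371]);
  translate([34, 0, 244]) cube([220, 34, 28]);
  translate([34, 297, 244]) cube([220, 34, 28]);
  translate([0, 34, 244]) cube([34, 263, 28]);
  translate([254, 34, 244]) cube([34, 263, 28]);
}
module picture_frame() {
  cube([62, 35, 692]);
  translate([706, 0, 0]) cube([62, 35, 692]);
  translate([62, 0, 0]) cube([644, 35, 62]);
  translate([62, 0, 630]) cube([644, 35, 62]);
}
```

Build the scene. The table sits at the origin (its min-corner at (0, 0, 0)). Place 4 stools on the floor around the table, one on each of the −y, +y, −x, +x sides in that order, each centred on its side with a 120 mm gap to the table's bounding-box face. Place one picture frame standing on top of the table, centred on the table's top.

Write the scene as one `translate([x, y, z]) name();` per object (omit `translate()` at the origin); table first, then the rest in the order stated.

table();
translate([562, -451, 0]) stool();
translate([562, 697, 0]) stool();
translate([-408, 123, 0]) stool();
translate([1532, 123, 0]) stool();
translate([322, 271, 689]) picture_frame();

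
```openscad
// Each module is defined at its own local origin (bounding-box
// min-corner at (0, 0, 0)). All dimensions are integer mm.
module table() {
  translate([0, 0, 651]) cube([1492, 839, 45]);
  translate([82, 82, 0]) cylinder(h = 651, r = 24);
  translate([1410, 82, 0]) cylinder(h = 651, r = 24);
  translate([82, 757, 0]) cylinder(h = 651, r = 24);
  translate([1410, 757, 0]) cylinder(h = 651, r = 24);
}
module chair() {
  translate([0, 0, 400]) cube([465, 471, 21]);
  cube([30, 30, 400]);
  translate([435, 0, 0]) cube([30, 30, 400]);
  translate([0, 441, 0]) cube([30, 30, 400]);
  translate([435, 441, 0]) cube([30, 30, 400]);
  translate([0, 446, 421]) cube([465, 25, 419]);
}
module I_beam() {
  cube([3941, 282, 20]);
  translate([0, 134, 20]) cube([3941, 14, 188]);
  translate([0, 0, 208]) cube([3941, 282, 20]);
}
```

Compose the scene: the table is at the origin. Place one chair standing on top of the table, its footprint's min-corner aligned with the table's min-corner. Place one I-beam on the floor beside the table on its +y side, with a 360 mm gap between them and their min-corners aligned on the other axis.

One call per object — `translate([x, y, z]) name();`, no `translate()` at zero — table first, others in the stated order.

table();
translate([0, 0, 696]) chair();
translate([0, 1199, 0]) I_beam();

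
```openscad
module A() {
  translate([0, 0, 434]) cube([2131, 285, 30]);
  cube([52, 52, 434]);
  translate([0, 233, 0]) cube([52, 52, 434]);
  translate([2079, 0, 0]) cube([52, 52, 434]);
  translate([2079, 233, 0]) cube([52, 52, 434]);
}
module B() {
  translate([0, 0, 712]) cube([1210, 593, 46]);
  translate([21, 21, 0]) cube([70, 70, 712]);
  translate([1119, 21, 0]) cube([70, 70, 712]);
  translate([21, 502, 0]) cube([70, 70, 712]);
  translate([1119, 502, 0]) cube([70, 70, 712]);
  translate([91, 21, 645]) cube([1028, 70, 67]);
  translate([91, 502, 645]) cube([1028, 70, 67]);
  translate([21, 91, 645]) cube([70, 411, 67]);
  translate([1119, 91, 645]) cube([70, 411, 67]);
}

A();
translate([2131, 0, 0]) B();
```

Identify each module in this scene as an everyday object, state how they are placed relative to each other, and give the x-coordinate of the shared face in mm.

The bench's +x face and the table's −x face are both at x = 2131 mm.

A is a bench. B is a table. The table is against the bench's +x side, with their −y faces flush. The x-coordinate of the shared face is 2131 mm.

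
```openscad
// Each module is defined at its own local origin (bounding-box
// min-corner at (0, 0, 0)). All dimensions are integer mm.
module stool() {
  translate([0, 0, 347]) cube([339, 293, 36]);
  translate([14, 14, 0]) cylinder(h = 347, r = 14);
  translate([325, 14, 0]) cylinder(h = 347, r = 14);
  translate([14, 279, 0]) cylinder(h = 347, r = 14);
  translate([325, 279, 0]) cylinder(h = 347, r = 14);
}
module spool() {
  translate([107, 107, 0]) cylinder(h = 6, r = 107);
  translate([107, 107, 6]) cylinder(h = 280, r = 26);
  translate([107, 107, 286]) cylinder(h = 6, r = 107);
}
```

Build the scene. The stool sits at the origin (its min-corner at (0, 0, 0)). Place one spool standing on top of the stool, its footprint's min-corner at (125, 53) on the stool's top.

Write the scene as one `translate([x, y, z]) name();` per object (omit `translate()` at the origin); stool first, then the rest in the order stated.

stool();
translate([125, 53, 383]) spool();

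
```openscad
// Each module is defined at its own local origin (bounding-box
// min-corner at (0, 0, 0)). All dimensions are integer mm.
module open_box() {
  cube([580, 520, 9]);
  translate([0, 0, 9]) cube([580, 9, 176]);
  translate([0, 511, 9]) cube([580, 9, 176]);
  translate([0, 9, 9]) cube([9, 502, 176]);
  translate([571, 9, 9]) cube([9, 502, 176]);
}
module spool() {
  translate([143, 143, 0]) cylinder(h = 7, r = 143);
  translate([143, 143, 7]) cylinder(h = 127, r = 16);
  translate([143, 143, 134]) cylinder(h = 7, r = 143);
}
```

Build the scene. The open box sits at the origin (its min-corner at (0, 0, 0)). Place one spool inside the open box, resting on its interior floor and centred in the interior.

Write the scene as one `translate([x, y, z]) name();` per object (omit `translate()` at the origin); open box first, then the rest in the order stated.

open_box();
translate([147, 117, 9]) spool();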